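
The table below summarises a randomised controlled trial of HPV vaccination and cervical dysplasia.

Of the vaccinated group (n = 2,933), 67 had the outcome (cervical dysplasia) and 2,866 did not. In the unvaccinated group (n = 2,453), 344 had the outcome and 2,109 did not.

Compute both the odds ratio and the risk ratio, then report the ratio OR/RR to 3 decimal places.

From the description: a = 67, b = 2866, c = 344, d = 2109.
OR = (67·2109)/(2866·344) = 141303/985904 = 0.14332
Risk in exposed = 67/2933 = 0.02284; risk in unexposed = 344/2453 = 0.14024; RR = 0.16289
OR/RR = 0.14332 / 0.16289 = 0.87986
The outcome is not rare, so the OR lies further from 1 than the RR.

0.880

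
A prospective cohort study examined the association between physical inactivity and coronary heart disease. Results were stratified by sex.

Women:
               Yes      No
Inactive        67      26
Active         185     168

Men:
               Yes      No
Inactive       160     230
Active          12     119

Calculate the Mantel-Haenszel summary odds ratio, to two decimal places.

3.84

OR_MH = Σ(aᵢdᵢ/nᵢ) / Σ(bᵢcᵢ/nᵢ), where nᵢ is the stratum total.
Stratum 1 (Women): n = 446; a·d/n = 67·168/446 = 25.2377; b·c/n = 26·185/446 = 10.7848
Stratum 2 (Men): n = 521; a·d/n = 160·119/521 = 36.5451; b·c/n = 230·12/521 = 5.2975
OR_MH = (25.2377 + 36.5451) / (10.7848 + 5.2975) = 61.7828 / 16.0823 = 3.84167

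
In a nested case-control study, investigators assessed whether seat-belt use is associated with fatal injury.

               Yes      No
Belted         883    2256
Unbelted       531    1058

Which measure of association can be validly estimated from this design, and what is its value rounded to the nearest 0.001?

0.780

Cells: a = 883, b = 2256, c = 531, d = 1058.
This is a nested case-control study: participants were sampled on outcome status, so risks in the source population cannot be estimated directly — relative risk is not valid here. The odds ratio is the appropriate measure.
OR = (a·d)/(b·c) = (883 × 1058) / (2256 × 531) = 934214 / 1197936 = 0.77985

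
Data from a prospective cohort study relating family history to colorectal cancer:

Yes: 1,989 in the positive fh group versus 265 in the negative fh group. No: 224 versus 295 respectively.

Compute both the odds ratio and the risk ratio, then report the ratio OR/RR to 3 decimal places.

5.204

From the description: a = 1989, b = 224, c = 265, d = 295.
OR = (1989·295)/(224·265) = 586755/59360 = 9.88469
Risk in exposed = 1989/2213 = 0.89878; risk in unexposed = 265/560 = 0.47321; RR = 1.89931
OR/RR = 9.88469 / 1.89931 = 5.20436
The outcome is not rare, so the OR lies further from 1 than the RR.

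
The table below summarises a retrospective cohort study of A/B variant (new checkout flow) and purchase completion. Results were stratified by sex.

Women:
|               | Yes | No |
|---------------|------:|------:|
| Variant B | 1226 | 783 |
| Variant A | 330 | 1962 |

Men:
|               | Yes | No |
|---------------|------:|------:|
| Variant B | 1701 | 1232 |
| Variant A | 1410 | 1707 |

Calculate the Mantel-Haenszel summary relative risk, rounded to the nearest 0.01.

1.83

RR_MH = Σ(aᵢ·n₀ᵢ/nᵢ) / Σ(cᵢ·n₁ᵢ/nᵢ), with n₁ᵢ = aᵢ+bᵢ (exposed), n₀ᵢ = cᵢ+dᵢ (unexposed), nᵢ = n₁ᵢ+n₀ᵢ.
Stratum 1 (Women): n₁ = 2009, n₀ = 2292, n = 4301; a·n₀/n = 1226·2292/4301 = 653.3346; c·n₁/n = 330·2009/4301 = 154.1432
Stratum 2 (Men): n₁ = 2933, n₀ = 3117, n = 6050; a·n₀/n = 1701·3117/6050 = 876.3664; c·n₁/n = 1410·2933/6050 = 683.5587
RR_MH = (653.3346 + 876.3664) / (154.1432 + 683.5587) = 1529.7010 / 837.7019 = 1.82607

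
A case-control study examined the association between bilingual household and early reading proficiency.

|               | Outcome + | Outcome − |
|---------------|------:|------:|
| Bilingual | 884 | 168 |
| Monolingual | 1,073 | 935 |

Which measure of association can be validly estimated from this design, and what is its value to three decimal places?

Cells: a = 884, b = 168, c = 1073, d = 935.
This is a case-control study: participants were sampled on outcome status, so risks in the source population cannot be estimated directly — relative risk is not valid here. The odds ratio is the appropriate measure.
OR = (a·d)/(b·c) = (884 × 935) / (168 × 1073) = 826540 / 180264 = 4.58516

4.585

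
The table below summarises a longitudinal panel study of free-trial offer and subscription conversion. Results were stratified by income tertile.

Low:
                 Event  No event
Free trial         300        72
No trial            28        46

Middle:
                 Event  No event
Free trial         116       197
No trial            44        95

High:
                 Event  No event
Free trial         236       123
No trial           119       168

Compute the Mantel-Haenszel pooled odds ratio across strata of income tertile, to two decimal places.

OR_MH = Σ(aᵢdᵢ/nᵢ) / Σ(bᵢcᵢ/nᵢ), where nᵢ is the stratum total.
Stratum 1 (Low): n = 446; a·d/n = 300·46/446 = 30.9417; b·c/n = 72·28/446 = 4.5202
Stratum 2 (Middle): n = 452; a·d/n = 116·95/452 = 24.3805; b·c/n = 197·44/452 = 19.1770
Stratum 3 (High): n = 646; a·d/n = 236·168/646 = 61.3746; b·c/n = 123·119/646 = 22.6579
OR_MH = (30.9417 + 24.3805 + 61.3746) / (4.5202 + 19.1770 + 22.6579) = 116.6968 / 46.3551 = 2.51746

2.52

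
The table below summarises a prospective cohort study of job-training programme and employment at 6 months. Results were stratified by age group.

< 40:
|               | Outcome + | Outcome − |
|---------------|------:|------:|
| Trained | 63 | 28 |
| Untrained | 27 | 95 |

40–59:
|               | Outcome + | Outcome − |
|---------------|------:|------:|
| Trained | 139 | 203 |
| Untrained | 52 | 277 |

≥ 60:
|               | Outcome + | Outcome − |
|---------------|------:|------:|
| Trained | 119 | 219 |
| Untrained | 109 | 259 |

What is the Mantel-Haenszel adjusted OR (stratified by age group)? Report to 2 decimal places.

2.43

OR_MH = Σ(aᵢdᵢ/nᵢ) / Σ(bᵢcᵢ/nᵢ), where nᵢ is the stratum total.
Stratum 1 (< 40): n = 213; a·d/n = 63·95/213 = 28.0986; b·c/n = 28·27/213 = 3.5493
Stratum 2 (40–59): n = 671; a·d/n = 139·277/671 = 57.3815; b·c/n = 203·52/671 = 15.7317
Stratum 3 (≥ 60): n = 706; a·d/n = 119·259/706 = 43.6558; b·c/n = 219·109/706 = 33.8116
OR_MH = (28.0986 + 57.3815 + 43.6558) / (3.5493 + 15.7317 + 33.8116) = 129.1359 / 53.0927 = 2.43227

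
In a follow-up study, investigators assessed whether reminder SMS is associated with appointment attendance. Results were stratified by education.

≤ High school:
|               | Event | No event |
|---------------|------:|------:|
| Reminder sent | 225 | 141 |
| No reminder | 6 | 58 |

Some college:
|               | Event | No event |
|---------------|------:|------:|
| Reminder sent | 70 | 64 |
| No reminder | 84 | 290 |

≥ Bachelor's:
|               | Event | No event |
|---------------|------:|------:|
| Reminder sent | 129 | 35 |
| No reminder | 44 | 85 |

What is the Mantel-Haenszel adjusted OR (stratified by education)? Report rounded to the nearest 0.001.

6.050

OR_MH = Σ(aᵢdᵢ/nᵢ) / Σ(bᵢcᵢ/nᵢ), where nᵢ is the stratum total.
Stratum 1 (≤ High school): n = 430; a·d/n = 225·58/430 = 30.3488; b·c/n = 141·6/430 = 1.9674
Stratum 2 (Some college): n = 508; a·d/n = 70·290/508 = 39.9606; b·c/n = 64·84/508 = 10.5827
Stratum 3 (≥ Bachelor's): n = 293; a·d/n = 129·85/293 = 37.4232; b·c/n = 35·44/293 = 5.2560
OR_MH = (30.3488 + 39.9606 + 37.4232) / (1.9674 + 10.5827 + 5.2560) = 107.7327 / 17.8061 = 6.05033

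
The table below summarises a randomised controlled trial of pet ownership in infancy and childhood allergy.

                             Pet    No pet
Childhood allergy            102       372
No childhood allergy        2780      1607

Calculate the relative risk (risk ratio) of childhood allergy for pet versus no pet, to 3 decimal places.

0.188

Reading the table with exposure as columns: a = 102 (Pet, case), b = 2780 (Pet, non-case), c = 372 (No pet, case), d = 1607.
Risk in exposed = 102/2882 = 0.03539; risk in unexposed = 372/1979 = 0.18797.
RR = 0.03539 / 0.18797 = 0.18828
The risk is 81% lower among the exposed than among the unexposed.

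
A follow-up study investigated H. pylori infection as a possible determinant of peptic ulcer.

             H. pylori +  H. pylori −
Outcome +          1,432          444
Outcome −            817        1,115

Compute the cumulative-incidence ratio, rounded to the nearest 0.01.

Reading the table with exposure as columns: a = 1432 (H. pylori +, case), b = 817 (H. pylori +, non-case), c = 444 (H. pylori −, case), d = 1115.
Risk in exposed = 1432/2249 = 0.63673; risk in unexposed = 444/1559 = 0.28480.
RR = 0.63673 / 0.28480 = 2.23572
The risk among the exposed is 2.24 times that among the unexposed.

2.24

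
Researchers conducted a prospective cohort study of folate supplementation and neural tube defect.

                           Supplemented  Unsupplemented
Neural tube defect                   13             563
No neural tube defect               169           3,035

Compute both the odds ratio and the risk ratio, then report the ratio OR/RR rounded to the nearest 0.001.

Reading the table with exposure as columns: a = 13 (Supplemented, case), b = 169 (Supplemented, non-case), c = 563 (Unsupplemented, case), d = 3035.
OR = (13·3035)/(169·563) = 39455/95147 = 0.41467
Risk in exposed = 13/182 = 0.07143; risk in unexposed = 563/3598 = 0.15648; RR = 0.45648
OR/RR = 0.41467 / 0.45648 = 0.90841
The outcome is not rare, so the OR lies further from 1 than the RR.

0.908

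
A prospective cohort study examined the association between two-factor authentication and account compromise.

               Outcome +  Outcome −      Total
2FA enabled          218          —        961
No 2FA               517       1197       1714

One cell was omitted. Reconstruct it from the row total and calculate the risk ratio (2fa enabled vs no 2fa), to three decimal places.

0.752

The missing cell is in the exposed row: 961 − 218 = 743.
So a = 218, b = 743, c = 517, d = 1197.
RR = [a/(a+b)] / [c/(c+d)] = (218/961) / (517/1714) = 0.22685/0.30163 = 0.75206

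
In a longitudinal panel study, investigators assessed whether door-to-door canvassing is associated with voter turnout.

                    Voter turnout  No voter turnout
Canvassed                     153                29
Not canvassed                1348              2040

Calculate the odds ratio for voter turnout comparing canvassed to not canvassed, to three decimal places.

Cells: a = 153, b = 29, c = 1348, d = 2040.
OR = (a·d)/(b·c) = (153 × 2040) / (29 × 1348) = 312120 / 39092 = 7.98424
The odds of voter turnout are about 7.98 times as high in the canvassed group.

7.984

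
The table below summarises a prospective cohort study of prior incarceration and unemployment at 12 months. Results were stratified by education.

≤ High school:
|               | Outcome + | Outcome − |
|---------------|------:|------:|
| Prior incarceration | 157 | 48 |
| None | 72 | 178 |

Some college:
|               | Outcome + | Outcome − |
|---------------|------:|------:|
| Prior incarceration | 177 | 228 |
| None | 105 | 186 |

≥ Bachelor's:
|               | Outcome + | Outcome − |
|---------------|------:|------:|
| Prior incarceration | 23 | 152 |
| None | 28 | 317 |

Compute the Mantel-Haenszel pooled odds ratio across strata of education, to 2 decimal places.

2.45

OR_MH = Σ(aᵢdᵢ/nᵢ) / Σ(bᵢcᵢ/nᵢ), where nᵢ is the stratum total.
Stratum 1 (≤ High school): n = 455; a·d/n = 157·178/455 = 61.4198; b·c/n = 48·72/455 = 7.5956
Stratum 2 (Some college): n = 696; a·d/n = 177·186/696 = 47.3017; b·c/n = 228·105/696 = 34.3966
Stratum 3 (≥ Bachelor's): n = 520; a·d/n = 23·317/520 = 14.0212; b·c/n = 152·28/520 = 8.1846
OR_MH = (61.4198 + 47.3017 + 14.0212) / (7.5956 + 34.3966 + 8.1846) = 122.7427 / 50.1768 = 2.44620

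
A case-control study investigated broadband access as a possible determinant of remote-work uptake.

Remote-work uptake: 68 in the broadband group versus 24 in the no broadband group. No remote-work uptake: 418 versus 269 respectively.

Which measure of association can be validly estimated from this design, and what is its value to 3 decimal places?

1.823

From the description: a = 68, b = 418, c = 24, d = 269.
This is a case-control study: participants were sampled on outcome status, so risks in the source population cannot be estimated directly — relative risk is not valid here. The odds ratio is the appropriate measure.
OR = (a·d)/(b·c) = (68 × 269) / (418 × 24) = 18292 / 10032 = 1.82337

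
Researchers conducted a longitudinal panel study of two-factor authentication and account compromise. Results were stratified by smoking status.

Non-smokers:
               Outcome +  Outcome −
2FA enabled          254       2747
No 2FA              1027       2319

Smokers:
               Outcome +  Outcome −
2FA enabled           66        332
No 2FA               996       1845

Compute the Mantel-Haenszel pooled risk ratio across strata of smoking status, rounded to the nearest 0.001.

0.315

RR_MH = Σ(aᵢ·n₀ᵢ/nᵢ) / Σ(cᵢ·n₁ᵢ/nᵢ), with n₁ᵢ = aᵢ+bᵢ (exposed), n₀ᵢ = cᵢ+dᵢ (unexposed), nᵢ = n₁ᵢ+n₀ᵢ.
Stratum 1 (Non-smokers): n₁ = 3001, n₀ = 3346, n = 6347; a·n₀/n = 254·3346/6347 = 133.9033; c·n₁/n = 1027·3001/6347 = 485.5880
Stratum 2 (Smokers): n₁ = 398, n₀ = 2841, n = 3239; a·n₀/n = 66·2841/3239 = 57.8901; c·n₁/n = 996·398/3239 = 122.3859
RR_MH = (133.9033 + 57.8901) / (485.5880 + 122.3859) = 191.7934 / 607.9739 = 0.31546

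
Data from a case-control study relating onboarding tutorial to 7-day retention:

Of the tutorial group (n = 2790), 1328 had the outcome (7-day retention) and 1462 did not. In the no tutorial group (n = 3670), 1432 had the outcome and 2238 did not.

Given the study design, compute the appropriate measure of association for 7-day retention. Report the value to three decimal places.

1.420

From the description: a = 1328, b = 1462, c = 1432, d = 2238.
This is a case-control study: participants were sampled on outcome status, so risks in the source population cannot be estimated directly — relative risk is not valid here. The odds ratio is the appropriate measure.
OR = (a·d)/(b·c) = (1328 × 2238) / (1462 × 1432) = 2972064 / 2093584 = 1.41961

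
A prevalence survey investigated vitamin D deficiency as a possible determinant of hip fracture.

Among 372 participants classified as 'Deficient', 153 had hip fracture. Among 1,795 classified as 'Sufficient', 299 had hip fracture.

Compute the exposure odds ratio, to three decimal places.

3.495

From the description: a = 153, b = 219, c = 299, d = 1496.
OR = (a·d)/(b·c) = (153 × 1496) / (219 × 299) = 228888 / 65481 = 3.49549
The odds of hip fracture are about 3.50 times as high in the deficient group.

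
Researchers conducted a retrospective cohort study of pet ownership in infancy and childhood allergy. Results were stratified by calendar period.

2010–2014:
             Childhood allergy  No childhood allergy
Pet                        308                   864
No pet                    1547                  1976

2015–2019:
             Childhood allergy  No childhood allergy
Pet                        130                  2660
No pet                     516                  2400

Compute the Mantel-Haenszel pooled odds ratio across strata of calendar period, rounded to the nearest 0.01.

OR_MH = Σ(aᵢdᵢ/nᵢ) / Σ(bᵢcᵢ/nᵢ), where nᵢ is the stratum total.
Stratum 1 (2010–2014): n = 4695; a·d/n = 308·1976/4695 = 129.6290; b·c/n = 864·1547/4695 = 284.6875
Stratum 2 (2015–2019): n = 5706; a·d/n = 130·2400/5706 = 54.6793; b·c/n = 2660·516/5706 = 240.5468
OR_MH = (129.6290 + 54.6793) / (284.6875 + 240.5468) = 184.3083 / 525.2343 = 0.35091

0.35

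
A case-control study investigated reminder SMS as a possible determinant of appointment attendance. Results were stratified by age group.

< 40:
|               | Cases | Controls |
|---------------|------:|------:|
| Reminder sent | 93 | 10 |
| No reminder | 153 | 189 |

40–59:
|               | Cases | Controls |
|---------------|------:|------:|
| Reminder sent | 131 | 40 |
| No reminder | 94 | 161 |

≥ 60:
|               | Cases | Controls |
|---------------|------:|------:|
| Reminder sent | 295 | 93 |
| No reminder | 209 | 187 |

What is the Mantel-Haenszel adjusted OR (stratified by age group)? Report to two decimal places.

OR_MH = Σ(aᵢdᵢ/nᵢ) / Σ(bᵢcᵢ/nᵢ), where nᵢ is the stratum total.
Stratum 1 (< 40): n = 445; a·d/n = 93·189/445 = 39.4989; b·c/n = 10·153/445 = 3.4382
Stratum 2 (40–59): n = 426; a·d/n = 131·161/426 = 49.5094; b·c/n = 40·94/426 = 8.8263
Stratum 3 (≥ 60): n = 784; a·d/n = 295·187/784 = 70.3635; b·c/n = 93·209/784 = 24.7921
OR_MH = (39.4989 + 49.5094 + 70.3635) / (3.4382 + 8.8263 + 24.7921) = 159.3718 / 37.0566 = 4.30077

4.30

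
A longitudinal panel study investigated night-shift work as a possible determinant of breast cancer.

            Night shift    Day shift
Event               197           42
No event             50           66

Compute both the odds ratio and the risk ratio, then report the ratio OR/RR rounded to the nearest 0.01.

3.02

Reading the table with exposure as columns: a = 197 (Night shift, case), b = 50 (Night shift, non-case), c = 42 (Day shift, case), d = 66.
OR = (197·66)/(50·42) = 13002/2100 = 6.19143
Risk in exposed = 197/247 = 0.79757; risk in unexposed = 42/108 = 0.38889; RR = 2.05090
OR/RR = 6.19143 / 2.05090 = 3.01889
The outcome is not rare, so the OR lies further from 1 than the RR.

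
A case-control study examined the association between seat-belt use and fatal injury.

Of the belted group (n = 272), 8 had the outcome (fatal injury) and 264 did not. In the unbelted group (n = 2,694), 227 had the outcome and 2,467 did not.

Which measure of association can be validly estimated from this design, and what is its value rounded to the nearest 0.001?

From the description: a = 8, b = 264, c = 227, d = 2467.
This is a case-control study: participants were sampled on outcome status, so risks in the source population cannot be estimated directly — relative risk is not valid here. The odds ratio is the appropriate measure.
OR = (a·d)/(b·c) = (8 × 2467) / (264 × 227) = 19736 / 59928 = 0.32933

0.329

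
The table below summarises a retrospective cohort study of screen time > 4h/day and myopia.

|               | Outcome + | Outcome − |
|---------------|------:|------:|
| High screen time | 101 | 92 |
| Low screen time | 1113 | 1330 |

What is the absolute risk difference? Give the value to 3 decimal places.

Cells: a = 101, b = 92, c = 1113, d = 1330.
Risk in exposed = 101/193 = 0.523316; risk in unexposed = 1113/2443 = 0.455587.
Risk difference = 0.523316 − 0.455587 = 0.067729

0.068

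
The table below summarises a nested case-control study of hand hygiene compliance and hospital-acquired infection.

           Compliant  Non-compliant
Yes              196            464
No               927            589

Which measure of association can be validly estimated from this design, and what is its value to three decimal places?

0.268

Reading the table with exposure as columns: a = 196 (Compliant, case), b = 927 (Compliant, non-case), c = 464 (Non-compliant, case), d = 589.
This is a nested case-control study: participants were sampled on outcome status, so risks in the source population cannot be estimated directly — relative risk is not valid here. The odds ratio is the appropriate measure.
OR = (a·d)/(b·c) = (196 × 589) / (927 × 464) = 115444 / 430128 = 0.26839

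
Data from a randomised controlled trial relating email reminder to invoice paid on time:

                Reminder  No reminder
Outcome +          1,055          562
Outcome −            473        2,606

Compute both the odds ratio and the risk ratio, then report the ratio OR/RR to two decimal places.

2.66

Reading the table with exposure as columns: a = 1055 (Reminder, case), b = 473 (Reminder, non-case), c = 562 (No reminder, case), d = 2606.
OR = (1055·2606)/(473·562) = 2749330/265826 = 10.34259
Risk in exposed = 1055/1528 = 0.69045; risk in unexposed = 562/3168 = 0.17740; RR = 3.89205
OR/RR = 10.34259 / 3.89205 = 2.65737
The outcome is not rare, so the OR lies further from 1 than the RR.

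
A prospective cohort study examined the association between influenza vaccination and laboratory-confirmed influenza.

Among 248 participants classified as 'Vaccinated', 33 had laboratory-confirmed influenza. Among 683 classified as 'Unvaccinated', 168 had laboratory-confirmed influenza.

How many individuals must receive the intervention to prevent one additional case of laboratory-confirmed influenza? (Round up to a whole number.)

Risk in treated group = 33/248 = 0.13306; risk in control = 168/683 = 0.24597.
Absolute risk reduction = 0.24597 − 0.13306 = 0.11291
NNT = 1 / ARR = 1 / 0.11291 = 8.857 → round up → 9

9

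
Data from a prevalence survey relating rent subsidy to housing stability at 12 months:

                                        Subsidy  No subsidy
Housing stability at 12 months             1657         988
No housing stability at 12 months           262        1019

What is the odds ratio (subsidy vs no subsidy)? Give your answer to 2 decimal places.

6.52

Reading the table with exposure as columns: a = 1657 (Subsidy, case), b = 262 (Subsidy, non-case), c = 988 (No subsidy, case), d = 1019.
OR = (a·d)/(b·c) = (1657 × 1019) / (262 × 988) = 1688483 / 258856 = 6.52287
The odds of housing stability at 12 months are about 6.52 times as high in the subsidy group.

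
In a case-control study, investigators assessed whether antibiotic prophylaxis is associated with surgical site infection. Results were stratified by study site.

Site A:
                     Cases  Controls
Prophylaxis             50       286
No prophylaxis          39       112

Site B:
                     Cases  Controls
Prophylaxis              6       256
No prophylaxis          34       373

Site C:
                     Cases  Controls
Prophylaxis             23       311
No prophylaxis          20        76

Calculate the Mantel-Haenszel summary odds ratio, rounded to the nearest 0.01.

OR_MH = Σ(aᵢdᵢ/nᵢ) / Σ(bᵢcᵢ/nᵢ), where nᵢ is the stratum total.
Stratum 1 (Site A): n = 487; a·d/n = 50·112/487 = 11.4990; b·c/n = 286·39/487 = 22.9035
Stratum 2 (Site B): n = 669; a·d/n = 6·373/669 = 3.3453; b·c/n = 256·34/669 = 13.0105
Stratum 3 (Site C): n = 430; a·d/n = 23·76/430 = 4.0651; b·c/n = 311·20/430 = 14.4651
OR_MH = (11.4990 + 3.3453 + 4.0651) / (22.9035 + 13.0105 + 14.4651) = 18.9094 / 50.3791 = 0.37534

0.38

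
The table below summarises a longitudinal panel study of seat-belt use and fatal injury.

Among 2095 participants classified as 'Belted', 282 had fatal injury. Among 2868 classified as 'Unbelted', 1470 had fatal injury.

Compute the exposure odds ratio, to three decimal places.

From the description: a = 282, b = 1813, c = 1470, d = 1398.
OR = (a·d)/(b·c) = (282 × 1398) / (1813 × 1470) = 394236 / 2665110 = 0.14792
Exposure is associated with lower odds of fatal injury (OR = 0.15 < 1).

0.148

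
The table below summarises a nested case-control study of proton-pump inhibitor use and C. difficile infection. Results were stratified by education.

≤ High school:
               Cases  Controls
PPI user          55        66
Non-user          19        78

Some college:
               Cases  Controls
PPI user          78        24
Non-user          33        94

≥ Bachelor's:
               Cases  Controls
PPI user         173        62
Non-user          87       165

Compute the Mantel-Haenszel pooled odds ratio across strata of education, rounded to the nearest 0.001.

5.438

OR_MH = Σ(aᵢdᵢ/nᵢ) / Σ(bᵢcᵢ/nᵢ), where nᵢ is the stratum total.
Stratum 1 (≤ High school): n = 218; a·d/n = 55·78/218 = 19.6789; b·c/n = 66·19/218 = 5.7523
Stratum 2 (Some college): n = 229; a·d/n = 78·94/229 = 32.0175; b·c/n = 24·33/229 = 3.4585
Stratum 3 (≥ Bachelor's): n = 487; a·d/n = 173·165/487 = 58.6140; b·c/n = 62·87/487 = 11.0760
OR_MH = (19.6789 + 32.0175 + 58.6140) / (5.7523 + 3.4585 + 11.0760) = 110.3103 / 20.2868 = 5.43755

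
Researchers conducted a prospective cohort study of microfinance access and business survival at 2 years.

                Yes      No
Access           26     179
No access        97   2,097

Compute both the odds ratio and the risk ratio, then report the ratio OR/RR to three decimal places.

1.095

Cells: a = 26, b = 179, c = 97, d = 2097.
OR = (26·2097)/(179·97) = 54522/17363 = 3.14013
Risk in exposed = 26/205 = 0.12683; risk in unexposed = 97/2194 = 0.04421; RR = 2.86869
OR/RR = 3.14013 / 2.86869 = 1.09462
The outcome is not rare, so the OR lies further from 1 than the RR.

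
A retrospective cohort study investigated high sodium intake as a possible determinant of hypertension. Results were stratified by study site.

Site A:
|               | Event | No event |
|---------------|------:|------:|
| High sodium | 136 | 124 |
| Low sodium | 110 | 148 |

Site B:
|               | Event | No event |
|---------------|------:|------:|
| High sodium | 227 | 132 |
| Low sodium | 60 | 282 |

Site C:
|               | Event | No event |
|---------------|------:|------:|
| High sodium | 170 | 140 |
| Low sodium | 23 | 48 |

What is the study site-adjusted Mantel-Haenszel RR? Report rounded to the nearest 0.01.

RR_MH = Σ(aᵢ·n₀ᵢ/nᵢ) / Σ(cᵢ·n₁ᵢ/nᵢ), with n₁ᵢ = aᵢ+bᵢ (exposed), n₀ᵢ = cᵢ+dᵢ (unexposed), nᵢ = n₁ᵢ+n₀ᵢ.
Stratum 1 (Site A): n₁ = 260, n₀ = 258, n = 518; a·n₀/n = 136·258/518 = 67.7375; c·n₁/n = 110·260/518 = 55.2124
Stratum 2 (Site B): n₁ = 359, n₀ = 342, n = 701; a·n₀/n = 227·342/701 = 110.7475; c·n₁/n = 60·359/701 = 30.7275
Stratum 3 (Site C): n₁ = 310, n₀ = 71, n = 381; a·n₀/n = 170·71/381 = 31.6798; c·n₁/n = 23·310/381 = 18.7139
RR_MH = (67.7375 + 110.7475 + 31.6798) / (55.2124 + 30.7275 + 18.7139) = 210.1647 / 104.6538 = 2.00819

2.01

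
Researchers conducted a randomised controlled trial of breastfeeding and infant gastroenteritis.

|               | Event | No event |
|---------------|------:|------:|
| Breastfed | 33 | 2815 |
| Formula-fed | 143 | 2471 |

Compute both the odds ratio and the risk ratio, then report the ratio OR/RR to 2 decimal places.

0.96

Cells: a = 33, b = 2815, c = 143, d = 2471.
OR = (33·2471)/(2815·143) = 81543/402545 = 0.20257
Risk in exposed = 33/2848 = 0.01159; risk in unexposed = 143/2614 = 0.05471; RR = 0.21181
OR/RR = 0.20257 / 0.21181 = 0.95638
The outcome is rare in both groups, so OR ≈ RR (ratio near 1).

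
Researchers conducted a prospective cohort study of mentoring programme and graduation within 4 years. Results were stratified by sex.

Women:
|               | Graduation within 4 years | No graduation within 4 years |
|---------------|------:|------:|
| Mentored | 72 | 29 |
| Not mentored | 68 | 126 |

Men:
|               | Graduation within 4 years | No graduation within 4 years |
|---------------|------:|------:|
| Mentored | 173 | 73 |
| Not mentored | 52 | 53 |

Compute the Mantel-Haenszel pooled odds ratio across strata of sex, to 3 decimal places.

3.250

OR_MH = Σ(aᵢdᵢ/nᵢ) / Σ(bᵢcᵢ/nᵢ), where nᵢ is the stratum total.
Stratum 1 (Women): n = 295; a·d/n = 72·126/295 = 30.7525; b·c/n = 29·68/295 = 6.6847
Stratum 2 (Men): n = 351; a·d/n = 173·53/351 = 26.1225; b·c/n = 73·52/351 = 10.8148
OR_MH = (30.7525 + 26.1225) / (6.6847 + 10.8148) = 56.8750 / 17.4996 = 3.25008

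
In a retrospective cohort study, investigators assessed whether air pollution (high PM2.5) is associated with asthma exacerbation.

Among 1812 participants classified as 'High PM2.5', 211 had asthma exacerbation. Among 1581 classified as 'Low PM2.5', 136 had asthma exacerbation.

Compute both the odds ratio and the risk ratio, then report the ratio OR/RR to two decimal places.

From the description: a = 211, b = 1601, c = 136, d = 1445.
OR = (211·1445)/(1601·136) = 304895/217736 = 1.40030
Risk in exposed = 211/1812 = 0.11645; risk in unexposed = 136/1581 = 0.08602; RR = 1.35368
OR/RR = 1.40030 / 1.35368 = 1.03443
The outcome is not rare, so the OR lies further from 1 than the RR.

1.03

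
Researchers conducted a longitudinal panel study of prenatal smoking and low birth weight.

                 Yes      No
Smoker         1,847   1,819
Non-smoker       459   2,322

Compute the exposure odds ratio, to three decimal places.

Cells: a = 1847, b = 1819, c = 459, d = 2322.
OR = (a·d)/(b·c) = (1847 × 2322) / (1819 × 459) = 4288734 / 834921 = 5.13669
The odds of low birth weight are about 5.14 times as high in the smoker group.

5.137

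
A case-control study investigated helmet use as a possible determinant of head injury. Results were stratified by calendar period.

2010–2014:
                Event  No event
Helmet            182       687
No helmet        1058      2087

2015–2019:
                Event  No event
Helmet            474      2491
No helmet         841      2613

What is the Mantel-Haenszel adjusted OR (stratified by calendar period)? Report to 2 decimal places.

0.57

OR_MH = Σ(aᵢdᵢ/nᵢ) / Σ(bᵢcᵢ/nᵢ), where nᵢ is the stratum total.
Stratum 1 (2010–2014): n = 4014; a·d/n = 182·2087/4014 = 94.6273; b·c/n = 687·1058/4014 = 181.0777
Stratum 2 (2015–2019): n = 6419; a·d/n = 474·2613/6419 = 192.9525; b·c/n = 2491·841/6419 = 326.3641
OR_MH = (94.6273 + 192.9525) / (181.0777 + 326.3641) = 287.5798 / 507.4418 = 0.56672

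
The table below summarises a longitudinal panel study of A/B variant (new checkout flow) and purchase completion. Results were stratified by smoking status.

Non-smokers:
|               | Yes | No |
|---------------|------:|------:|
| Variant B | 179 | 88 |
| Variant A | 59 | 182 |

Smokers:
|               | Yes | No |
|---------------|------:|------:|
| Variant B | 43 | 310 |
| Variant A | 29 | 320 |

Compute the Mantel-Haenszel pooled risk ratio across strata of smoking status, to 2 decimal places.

RR_MH = Σ(aᵢ·n₀ᵢ/nᵢ) / Σ(cᵢ·n₁ᵢ/nᵢ), with n₁ᵢ = aᵢ+bᵢ (exposed), n₀ᵢ = cᵢ+dᵢ (unexposed), nᵢ = n₁ᵢ+n₀ᵢ.
Stratum 1 (Non-smokers): n₁ = 267, n₀ = 241, n = 508; a·n₀/n = 179·241/508 = 84.9193; c·n₁/n = 59·267/508 = 31.0098
Stratum 2 (Smokers): n₁ = 353, n₀ = 349, n = 702; a·n₀/n = 43·349/702 = 21.3775; c·n₁/n = 29·353/702 = 14.5826
RR_MH = (84.9193 + 21.3775) / (31.0098 + 14.5826) = 106.2968 / 45.5925 = 2.33146

2.33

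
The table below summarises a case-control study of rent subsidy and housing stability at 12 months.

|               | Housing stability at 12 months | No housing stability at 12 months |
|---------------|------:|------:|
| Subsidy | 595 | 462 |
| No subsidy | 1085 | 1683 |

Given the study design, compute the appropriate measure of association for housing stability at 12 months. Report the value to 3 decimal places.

1.998

Cells: a = 595, b = 462, c = 1085, d = 1683.
This is a case-control study: participants were sampled on outcome status, so risks in the source population cannot be estimated directly — relative risk is not valid here. The odds ratio is the appropriate measure.
OR = (a·d)/(b·c) = (595 × 1683) / (462 × 1085) = 1001385 / 501270 = 1.99770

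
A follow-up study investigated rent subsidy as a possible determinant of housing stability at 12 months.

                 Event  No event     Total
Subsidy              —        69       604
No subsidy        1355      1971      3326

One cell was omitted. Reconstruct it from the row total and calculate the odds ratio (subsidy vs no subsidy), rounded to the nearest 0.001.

The missing cell is in the exposed row: 604 − 69 = 535.
So a = 535, b = 69, c = 1355, d = 1971.
OR = (a·d)/(b·c) = (535 × 1971) / (69 × 1355) = 1054485 / 93495 = 11.27852

11.279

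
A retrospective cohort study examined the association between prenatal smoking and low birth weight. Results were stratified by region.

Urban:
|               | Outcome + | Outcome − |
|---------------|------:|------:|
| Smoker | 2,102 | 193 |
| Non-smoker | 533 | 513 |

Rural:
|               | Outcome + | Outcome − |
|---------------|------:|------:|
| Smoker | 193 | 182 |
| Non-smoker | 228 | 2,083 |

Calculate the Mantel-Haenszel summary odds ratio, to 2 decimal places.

10.22

OR_MH = Σ(aᵢdᵢ/nᵢ) / Σ(bᵢcᵢ/nᵢ), where nᵢ is the stratum total.
Stratum 1 (Urban): n = 3341; a·d/n = 2102·513/3341 = 322.7555; b·c/n = 193·533/3341 = 30.7899
Stratum 2 (Rural): n = 2686; a·d/n = 193·2083/2686 = 149.6720; b·c/n = 182·228/2686 = 15.4490
OR_MH = (322.7555 + 149.6720) / (30.7899 + 15.4490) = 472.4275 / 46.2389 = 10.21710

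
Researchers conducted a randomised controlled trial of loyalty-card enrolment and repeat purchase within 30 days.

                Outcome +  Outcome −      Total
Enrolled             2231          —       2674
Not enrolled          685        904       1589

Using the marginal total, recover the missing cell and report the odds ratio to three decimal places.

6.646

The missing cell is in the exposed row: 2674 − 2231 = 443.
So a = 2231, b = 443, c = 685, d = 904.
OR = (a·d)/(b·c) = (2231 × 904) / (443 × 685) = 2016824 / 303455 = 6.64620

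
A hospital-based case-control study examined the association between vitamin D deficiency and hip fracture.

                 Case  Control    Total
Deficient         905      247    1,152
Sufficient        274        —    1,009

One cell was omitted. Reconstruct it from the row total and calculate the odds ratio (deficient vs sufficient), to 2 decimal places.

9.83

The missing cell is in the unexposed row: 1009 − 274 = 735.
So a = 905, b = 247, c = 274, d = 735.
OR = (a·d)/(b·c) = (905 × 735) / (247 × 274) = 665175 / 67678 = 9.82853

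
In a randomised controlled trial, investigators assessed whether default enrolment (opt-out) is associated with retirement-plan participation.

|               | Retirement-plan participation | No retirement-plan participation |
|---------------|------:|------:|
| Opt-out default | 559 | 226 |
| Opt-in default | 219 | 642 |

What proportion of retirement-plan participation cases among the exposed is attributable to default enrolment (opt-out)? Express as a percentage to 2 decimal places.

64.28

Cells: a = 559, b = 226, c = 219, d = 642.
Risk in exposed = 559/785 = 0.71210; risk in unexposed = 219/861 = 0.25436.
RR = 0.71210/0.25436 = 2.79963
AR% = (RR − 1)/RR × 100 = (2.79963 − 1)/2.79963 × 100 = 64.2810%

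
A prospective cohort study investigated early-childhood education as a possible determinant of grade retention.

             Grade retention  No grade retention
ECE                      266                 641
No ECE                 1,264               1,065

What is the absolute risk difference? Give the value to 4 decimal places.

-0.2494

Cells: a = 266, b = 641, c = 1264, d = 1065.
Risk in exposed = 266/907 = 0.293275; risk in unexposed = 1264/2329 = 0.542722.
Risk difference = 0.293275 − 0.542722 = -0.249448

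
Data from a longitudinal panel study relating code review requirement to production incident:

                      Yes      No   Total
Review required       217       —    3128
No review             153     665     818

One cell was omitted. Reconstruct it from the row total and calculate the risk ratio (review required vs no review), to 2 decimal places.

0.37

The missing cell is in the exposed row: 3128 − 217 = 2911.
So a = 217, b = 2911, c = 153, d = 665.
RR = [a/(a+b)] / [c/(c+d)] = (217/3128) / (153/818) = 0.06937/0.18704 = 0.37090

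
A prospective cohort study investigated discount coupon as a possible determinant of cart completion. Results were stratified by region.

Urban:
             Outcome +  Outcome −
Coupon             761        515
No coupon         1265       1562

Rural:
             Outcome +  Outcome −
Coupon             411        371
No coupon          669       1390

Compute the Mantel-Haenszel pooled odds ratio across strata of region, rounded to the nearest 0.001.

OR_MH = Σ(aᵢdᵢ/nᵢ) / Σ(bᵢcᵢ/nᵢ), where nᵢ is the stratum total.
Stratum 1 (Urban): n = 4103; a·d/n = 761·1562/4103 = 289.7105; b·c/n = 515·1265/4103 = 158.7802
Stratum 2 (Rural): n = 2841; a·d/n = 411·1390/2841 = 201.0876; b·c/n = 371·669/2841 = 87.3633
OR_MH = (289.7105 + 201.0876) / (158.7802 + 87.3633) = 490.7981 / 246.1434 = 1.99395

1.994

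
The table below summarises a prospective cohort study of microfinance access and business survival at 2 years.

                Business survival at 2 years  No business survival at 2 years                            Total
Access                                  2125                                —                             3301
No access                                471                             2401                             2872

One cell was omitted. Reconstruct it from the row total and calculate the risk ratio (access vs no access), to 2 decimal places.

3.93

The missing cell is in the exposed row: 3301 − 2125 = 1176.
So a = 2125, b = 1176, c = 471, d = 2401.
RR = [a/(a+b)] / [c/(c+d)] = (2125/3301) / (471/2872) = 0.64374/0.16400 = 3.92534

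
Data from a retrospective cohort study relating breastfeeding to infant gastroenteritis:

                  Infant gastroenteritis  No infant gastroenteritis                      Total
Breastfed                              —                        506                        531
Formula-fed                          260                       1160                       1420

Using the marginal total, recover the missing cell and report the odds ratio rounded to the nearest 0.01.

The missing cell is in the exposed row: 531 − 506 = 25.
So a = 25, b = 506, c = 260, d = 1160.
OR = (a·d)/(b·c) = (25 × 1160) / (506 × 260) = 29000 / 131560 = 0.22043

0.22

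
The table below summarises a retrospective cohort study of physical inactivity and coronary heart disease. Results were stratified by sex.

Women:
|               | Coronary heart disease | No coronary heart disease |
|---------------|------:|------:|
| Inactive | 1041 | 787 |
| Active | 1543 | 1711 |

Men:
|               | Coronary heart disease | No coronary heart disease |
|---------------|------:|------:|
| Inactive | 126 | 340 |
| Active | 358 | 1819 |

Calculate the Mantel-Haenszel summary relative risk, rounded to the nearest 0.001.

RR_MH = Σ(aᵢ·n₀ᵢ/nᵢ) / Σ(cᵢ·n₁ᵢ/nᵢ), with n₁ᵢ = aᵢ+bᵢ (exposed), n₀ᵢ = cᵢ+dᵢ (unexposed), nᵢ = n₁ᵢ+n₀ᵢ.
Stratum 1 (Women): n₁ = 1828, n₀ = 3254, n = 5082; a·n₀/n = 1041·3254/5082 = 666.5514; c·n₁/n = 1543·1828/5082 = 555.0185
Stratum 2 (Men): n₁ = 466, n₀ = 2177, n = 2643; a·n₀/n = 126·2177/2643 = 103.7843; c·n₁/n = 358·466/2643 = 63.1207
RR_MH = (666.5514 + 103.7843) / (555.0185 + 63.1207) = 770.3357 / 618.1392 = 1.24622

1.246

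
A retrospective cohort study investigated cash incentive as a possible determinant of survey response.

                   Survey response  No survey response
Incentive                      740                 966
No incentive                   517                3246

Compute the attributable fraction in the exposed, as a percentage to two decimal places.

Cells: a = 740, b = 966, c = 517, d = 3246.
Risk in exposed = 740/1706 = 0.43376; risk in unexposed = 517/3763 = 0.13739.
RR = 0.43376/0.13739 = 3.15716
AR% = (RR − 1)/RR × 100 = (3.15716 − 1)/3.15716 × 100 = 68.3259%

68.33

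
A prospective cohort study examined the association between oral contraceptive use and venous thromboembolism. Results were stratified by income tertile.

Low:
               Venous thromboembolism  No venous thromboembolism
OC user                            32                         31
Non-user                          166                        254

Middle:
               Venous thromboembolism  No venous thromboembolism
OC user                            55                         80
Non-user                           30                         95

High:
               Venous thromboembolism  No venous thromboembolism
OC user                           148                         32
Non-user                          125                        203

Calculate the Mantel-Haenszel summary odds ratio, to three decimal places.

3.461

OR_MH = Σ(aᵢdᵢ/nᵢ) / Σ(bᵢcᵢ/nᵢ), where nᵢ is the stratum total.
Stratum 1 (Low): n = 483; a·d/n = 32·254/483 = 16.8282; b·c/n = 31·166/483 = 10.6542
Stratum 2 (Middle): n = 260; a·d/n = 55·95/260 = 20.0962; b·c/n = 80·30/260 = 9.2308
Stratum 3 (High): n = 508; a·d/n = 148·203/508 = 59.1417; b·c/n = 32·125/508 = 7.8740
OR_MH = (16.8282 + 20.0962 + 59.1417) / (10.6542 + 9.2308 + 7.8740) = 96.0660 / 27.7590 = 3.46071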